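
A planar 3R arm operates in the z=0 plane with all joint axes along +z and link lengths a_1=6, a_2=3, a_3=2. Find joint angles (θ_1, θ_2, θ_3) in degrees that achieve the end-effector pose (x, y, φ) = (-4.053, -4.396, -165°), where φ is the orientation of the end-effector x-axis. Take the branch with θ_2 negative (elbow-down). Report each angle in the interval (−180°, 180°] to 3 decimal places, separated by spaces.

-90.001 -135.007 60.009

wrist centre = target − a_3·(cos φ, sin φ) = (-2.1211, -3.8784)
cos θ_2 = (19.5410−6²−3²)/(2·6·3) = -0.7072; θ_2 = -135.0072° (elbow-down)
β = atan2(-3.8784,-2.1211) = -118.6751°; ψ = atan2(-2.1211,3.8784) = -28.6737°
θ_1 = β − ψ = -90.0014°
θ_3 = φ − θ_1 − θ_2 = 60.0086° (wrapped to (-180°,180°])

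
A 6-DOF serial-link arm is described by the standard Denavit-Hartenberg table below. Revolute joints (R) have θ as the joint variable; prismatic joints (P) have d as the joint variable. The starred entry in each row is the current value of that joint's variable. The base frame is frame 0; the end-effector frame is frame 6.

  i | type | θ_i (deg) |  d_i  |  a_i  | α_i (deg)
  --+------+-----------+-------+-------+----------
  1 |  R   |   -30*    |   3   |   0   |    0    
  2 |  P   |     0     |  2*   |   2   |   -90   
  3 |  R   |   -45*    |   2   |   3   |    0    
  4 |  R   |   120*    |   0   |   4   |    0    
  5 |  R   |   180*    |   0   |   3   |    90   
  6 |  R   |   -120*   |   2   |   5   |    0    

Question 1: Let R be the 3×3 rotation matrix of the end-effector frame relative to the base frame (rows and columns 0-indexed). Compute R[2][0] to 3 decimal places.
End-effector x-axis (col 0 of R) = (-0.3209,-0.8147,-0.4830)
R[2][0] = -0.4830

-0.483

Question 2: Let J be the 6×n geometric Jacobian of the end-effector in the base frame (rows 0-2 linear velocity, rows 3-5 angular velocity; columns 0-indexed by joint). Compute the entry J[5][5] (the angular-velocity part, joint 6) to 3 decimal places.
-0.259

axis z_5 = (-0.8365,0.4830,-0.2588); lever o_n−o_5 = (-3.2777,-3.1076,-2.9325)
cross product → J_v[:, 5] = (-2.2206,-1.6047,4.1826)
J_ω[:, 5] = z_5
entry J[5][5] = -0.2588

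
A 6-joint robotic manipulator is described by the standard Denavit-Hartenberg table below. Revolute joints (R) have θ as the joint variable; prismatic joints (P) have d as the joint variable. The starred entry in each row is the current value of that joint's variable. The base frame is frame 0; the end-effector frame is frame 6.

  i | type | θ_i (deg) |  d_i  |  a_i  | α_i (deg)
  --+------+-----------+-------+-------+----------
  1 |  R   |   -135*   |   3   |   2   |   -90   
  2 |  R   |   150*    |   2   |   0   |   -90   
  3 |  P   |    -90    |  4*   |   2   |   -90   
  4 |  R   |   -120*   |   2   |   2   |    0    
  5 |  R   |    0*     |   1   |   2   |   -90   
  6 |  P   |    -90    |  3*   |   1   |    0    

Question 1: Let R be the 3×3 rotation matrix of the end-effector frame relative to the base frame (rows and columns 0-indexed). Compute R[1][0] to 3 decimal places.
End-effector x-axis (col 0 of R) = (0.6124,0.6124,-0.5000)
R[1][0] = 0.6124

0.612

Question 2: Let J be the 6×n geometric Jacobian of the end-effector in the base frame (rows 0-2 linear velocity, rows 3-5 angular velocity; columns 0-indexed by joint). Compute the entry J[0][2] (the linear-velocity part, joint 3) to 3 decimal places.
prismatic axis z_2 = (0.3536,0.3536,0.8660)
J_v[:, 2] = z_2; J_ω[:, 2] = (0,0,0)
entry J[0][2] = 0.3536

0.354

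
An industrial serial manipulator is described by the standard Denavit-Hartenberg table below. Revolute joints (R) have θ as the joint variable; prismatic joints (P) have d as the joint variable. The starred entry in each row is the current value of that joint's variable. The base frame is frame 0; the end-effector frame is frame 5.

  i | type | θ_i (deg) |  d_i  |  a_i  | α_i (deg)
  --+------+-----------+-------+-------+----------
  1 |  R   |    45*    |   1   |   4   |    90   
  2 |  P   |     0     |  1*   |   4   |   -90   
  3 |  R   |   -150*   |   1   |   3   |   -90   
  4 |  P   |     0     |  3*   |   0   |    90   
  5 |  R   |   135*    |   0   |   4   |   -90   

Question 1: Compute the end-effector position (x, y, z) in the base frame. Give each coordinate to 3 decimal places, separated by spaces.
after link 1: o_1 = (2.8284, 2.8284, 1.0000)
after link 2: o_2 = (6.3640, 4.9497, 1.0000)
after link 3: o_3 = (5.5875, 2.0520, 2.0000)
after link 4: o_4 = (8.4853, 1.2755, 2.0000)
after link 5: o_5 = (11.9494, 3.2755, 2.0000)

11.949 3.276 2.000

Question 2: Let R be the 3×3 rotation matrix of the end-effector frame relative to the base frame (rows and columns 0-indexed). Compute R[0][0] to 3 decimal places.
End-effector x-axis (col 0 of R) = (0.8660,0.5000,0.0000)
R[0][0] = 0.8660

0.866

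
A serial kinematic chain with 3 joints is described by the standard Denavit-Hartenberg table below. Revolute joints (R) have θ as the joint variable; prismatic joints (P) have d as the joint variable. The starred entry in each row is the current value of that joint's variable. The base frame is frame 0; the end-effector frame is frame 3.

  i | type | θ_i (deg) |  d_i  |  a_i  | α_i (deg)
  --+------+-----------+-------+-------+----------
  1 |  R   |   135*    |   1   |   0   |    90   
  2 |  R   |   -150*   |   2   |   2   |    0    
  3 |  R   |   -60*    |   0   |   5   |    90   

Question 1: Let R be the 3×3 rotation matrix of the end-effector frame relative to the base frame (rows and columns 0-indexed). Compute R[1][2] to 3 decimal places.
0.354

End-effector z-axis (col 2 of R) = (-0.3536,0.3536,0.8660)
R[1][2] = 0.3536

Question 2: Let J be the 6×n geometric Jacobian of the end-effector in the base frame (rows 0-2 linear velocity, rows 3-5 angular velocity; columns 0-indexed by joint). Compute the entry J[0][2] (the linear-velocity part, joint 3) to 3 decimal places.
1.768

axis z_2 = (0.7071,0.7071,0.0000); lever o_n−o_2 = (3.0619,-3.0619,2.5000)
cross product → J_v[:, 2] = (1.7678,-1.7678,-4.3301)
J_ω[:, 2] = z_2
entry J[0][2] = 1.7678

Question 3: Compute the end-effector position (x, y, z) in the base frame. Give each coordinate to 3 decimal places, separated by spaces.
5.701 -2.872 2.500

after link 1: o_1 = (0.0000, 0.0000, 1.0000)
after link 2: o_2 = (2.6390, 0.1895, 0.0000)
after link 3: o_3 = (5.7008, -2.8724, 2.5000)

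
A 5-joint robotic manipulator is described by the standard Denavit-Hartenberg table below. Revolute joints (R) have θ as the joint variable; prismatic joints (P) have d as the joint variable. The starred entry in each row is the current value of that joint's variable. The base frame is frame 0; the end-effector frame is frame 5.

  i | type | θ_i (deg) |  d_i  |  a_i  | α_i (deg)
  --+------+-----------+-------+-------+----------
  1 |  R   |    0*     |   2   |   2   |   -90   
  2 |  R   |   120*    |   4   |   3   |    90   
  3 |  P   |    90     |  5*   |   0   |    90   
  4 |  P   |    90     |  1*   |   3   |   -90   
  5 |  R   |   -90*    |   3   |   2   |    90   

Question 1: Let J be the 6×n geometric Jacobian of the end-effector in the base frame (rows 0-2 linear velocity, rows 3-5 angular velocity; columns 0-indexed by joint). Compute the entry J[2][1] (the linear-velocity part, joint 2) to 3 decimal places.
axis z_1 = (0.0000,1.0000,0.0000); lever o_n−o_1 = (3.9282,1.0000,-9.1962)
cross product → J_v[:, 1] = (-9.1962,0.0000,-3.9282)
J_ω[:, 1] = z_1
entry J[2][1] = -3.9282

-3.928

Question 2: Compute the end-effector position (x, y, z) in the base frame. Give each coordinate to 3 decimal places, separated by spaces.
5.928 1.000 -7.196

after link 1: o_1 = (2.0000, 0.0000, 2.0000)
after link 2: o_2 = (0.5000, 4.0000, -0.5981)
after link 3: o_3 = (4.8301, 4.0000, -3.0981)
after link 4: o_4 = (6.9282, 4.0000, -5.4641)
after link 5: o_5 = (5.9282, 1.0000, -7.1962)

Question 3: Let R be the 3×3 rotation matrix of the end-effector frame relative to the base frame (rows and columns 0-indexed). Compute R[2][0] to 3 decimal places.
End-effector x-axis (col 0 of R) = (-0.5000,0.0000,-0.8660)
R[2][0] = -0.8660

-0.866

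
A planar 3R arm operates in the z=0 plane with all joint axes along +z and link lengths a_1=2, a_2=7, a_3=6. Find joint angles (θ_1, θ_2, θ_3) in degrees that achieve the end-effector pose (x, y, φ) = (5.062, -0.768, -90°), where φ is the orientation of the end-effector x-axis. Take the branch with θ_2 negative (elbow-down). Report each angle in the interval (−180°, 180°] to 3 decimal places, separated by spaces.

120.005 -90.005 -120.000

wrist centre = target − a_3·(cos φ, sin φ) = (5.0620, 5.2320)
cos θ_2 = (52.9977−2²−7²)/(2·2·7) = -0.0001; θ_2 = -90.0048° (elbow-down)
β = atan2(5.2320,5.0620) = 45.9461°; ψ = atan2(-7.0000,1.9994) = -74.0590°
θ_1 = β − ψ = 120.0051°
θ_3 = φ − θ_1 − θ_2 = -120.0004° (wrapped to (-180°,180°])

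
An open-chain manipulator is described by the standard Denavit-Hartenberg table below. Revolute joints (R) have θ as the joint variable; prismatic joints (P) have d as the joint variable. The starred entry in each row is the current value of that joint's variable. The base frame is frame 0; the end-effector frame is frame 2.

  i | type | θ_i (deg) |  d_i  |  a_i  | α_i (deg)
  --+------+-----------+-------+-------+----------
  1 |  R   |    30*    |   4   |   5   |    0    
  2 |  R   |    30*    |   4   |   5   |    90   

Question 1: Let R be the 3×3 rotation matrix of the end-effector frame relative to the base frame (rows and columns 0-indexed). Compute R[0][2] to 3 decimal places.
0.866

End-effector z-axis (col 2 of R) = (0.8660,-0.5000,0.0000)
R[0][2] = 0.8660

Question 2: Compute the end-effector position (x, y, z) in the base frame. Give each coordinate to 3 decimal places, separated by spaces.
6.830 6.830 8.000

after link 1: o_1 = (4.3301, 2.5000, 4.0000)
after link 2: o_2 = (6.8301, 6.8301, 8.0000)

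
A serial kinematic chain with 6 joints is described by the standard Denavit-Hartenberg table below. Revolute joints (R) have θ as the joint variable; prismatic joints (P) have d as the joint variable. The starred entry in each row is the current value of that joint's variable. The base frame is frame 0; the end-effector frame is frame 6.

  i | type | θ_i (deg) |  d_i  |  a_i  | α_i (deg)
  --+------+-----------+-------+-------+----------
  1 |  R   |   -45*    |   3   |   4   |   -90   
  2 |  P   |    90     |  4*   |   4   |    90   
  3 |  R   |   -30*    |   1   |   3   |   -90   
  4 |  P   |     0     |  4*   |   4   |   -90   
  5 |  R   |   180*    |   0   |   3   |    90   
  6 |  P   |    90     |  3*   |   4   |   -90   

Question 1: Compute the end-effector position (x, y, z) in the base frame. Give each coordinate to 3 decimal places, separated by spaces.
after link 1: o_1 = (2.8284, -2.8284, 3.0000)
after link 2: o_2 = (5.6569, 0.0000, -1.0000)
after link 3: o_3 = (5.3033, -1.7678, -3.5981)
after link 4: o_4 = (6.3386, -0.7325, -9.0622)
after link 5: o_5 = (7.3992, 0.3282, -6.4641)
after link 6: o_6 = (2.7337, 1.3195, -4.9641)

2.734 1.319 -4.964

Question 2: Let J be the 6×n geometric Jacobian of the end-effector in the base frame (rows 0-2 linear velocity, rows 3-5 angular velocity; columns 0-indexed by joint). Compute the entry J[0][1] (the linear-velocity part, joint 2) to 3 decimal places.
0.707

prismatic axis z_1 = (0.7071,0.7071,0.0000)
J_v[:, 1] = z_1; J_ω[:, 1] = (0,0,0)
entry J[0][1] = 0.7071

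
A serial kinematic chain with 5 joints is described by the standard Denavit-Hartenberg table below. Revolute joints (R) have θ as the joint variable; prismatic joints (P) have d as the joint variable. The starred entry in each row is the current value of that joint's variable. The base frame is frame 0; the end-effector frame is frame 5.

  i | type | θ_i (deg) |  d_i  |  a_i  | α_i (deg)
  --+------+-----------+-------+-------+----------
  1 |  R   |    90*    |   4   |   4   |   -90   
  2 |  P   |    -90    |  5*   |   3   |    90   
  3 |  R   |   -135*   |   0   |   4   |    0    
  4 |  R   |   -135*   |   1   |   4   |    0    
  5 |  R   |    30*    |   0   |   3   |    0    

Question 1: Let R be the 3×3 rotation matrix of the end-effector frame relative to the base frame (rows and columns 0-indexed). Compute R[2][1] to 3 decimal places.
End-effector y-axis (col 1 of R) = (0.5000,-0.0000,-0.8660)
R[2][1] = -0.8660

-0.866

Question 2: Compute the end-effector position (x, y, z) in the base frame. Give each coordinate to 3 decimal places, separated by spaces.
after link 1: o_1 = (0.0000, 4.0000, 4.0000)
after link 2: o_2 = (-5.0000, 4.0000, 7.0000)
after link 3: o_3 = (-2.1716, 4.0000, 4.1716)
after link 4: o_4 = (-6.1716, 3.0000, 4.1716)
after link 5: o_5 = (-8.7696, 3.0000, 2.6716)

-8.770 3.000 2.672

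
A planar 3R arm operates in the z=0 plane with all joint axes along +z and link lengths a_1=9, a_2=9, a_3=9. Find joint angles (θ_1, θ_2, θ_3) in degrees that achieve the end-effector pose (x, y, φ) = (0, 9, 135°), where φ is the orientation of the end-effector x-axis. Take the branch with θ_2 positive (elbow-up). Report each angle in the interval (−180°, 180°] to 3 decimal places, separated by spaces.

-45.000 135.000 45.000

wrist centre = target − a_3·(cos φ, sin φ) = (6.3640, 2.6360)
cos θ_2 = (47.4487−9²−9²)/(2·9·9) = -0.7071; θ_2 = 135.0000° (elbow-up)
β = atan2(2.6360,6.3640) = 22.5000°; ψ = atan2(6.3640,2.6360) = 67.5000°
θ_1 = β − ψ = -45.0000°
θ_3 = φ − θ_1 − θ_2 = 45.0000° (wrapped to (-180°,180°])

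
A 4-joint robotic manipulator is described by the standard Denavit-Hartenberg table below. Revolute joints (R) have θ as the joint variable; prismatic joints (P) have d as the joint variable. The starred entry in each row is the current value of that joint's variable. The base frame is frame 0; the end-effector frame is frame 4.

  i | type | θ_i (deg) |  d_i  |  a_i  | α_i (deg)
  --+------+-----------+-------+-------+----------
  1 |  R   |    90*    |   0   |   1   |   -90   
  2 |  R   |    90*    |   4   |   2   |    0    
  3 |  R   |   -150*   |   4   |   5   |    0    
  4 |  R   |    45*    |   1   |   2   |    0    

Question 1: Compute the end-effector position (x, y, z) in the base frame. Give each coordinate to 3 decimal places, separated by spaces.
-9.000 5.432 2.848

after link 1: o_1 = (0.0000, 1.0000, 0.0000)
after link 2: o_2 = (-4.0000, 1.0000, -2.0000)
after link 3: o_3 = (-8.0000, 3.5000, 2.3301)
after link 4: o_4 = (-9.0000, 5.4319, 2.8478)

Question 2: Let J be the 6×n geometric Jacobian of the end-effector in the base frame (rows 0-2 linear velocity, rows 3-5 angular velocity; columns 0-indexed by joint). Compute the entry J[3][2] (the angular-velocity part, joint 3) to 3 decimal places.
axis z_2 = (-1.0000,0.0000,0.0000); lever o_n−o_2 = (-5.0000,4.4319,4.8478)
cross product → J_v[:, 2] = (0.0000,4.8478,-4.4319)
J_ω[:, 2] = z_2
entry J[3][2] = -1.0000

-1.000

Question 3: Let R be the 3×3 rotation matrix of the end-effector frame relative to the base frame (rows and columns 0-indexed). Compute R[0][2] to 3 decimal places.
End-effector z-axis (col 2 of R) = (-1.0000,0.0000,0.0000)
R[0][2] = -1.0000

-1.000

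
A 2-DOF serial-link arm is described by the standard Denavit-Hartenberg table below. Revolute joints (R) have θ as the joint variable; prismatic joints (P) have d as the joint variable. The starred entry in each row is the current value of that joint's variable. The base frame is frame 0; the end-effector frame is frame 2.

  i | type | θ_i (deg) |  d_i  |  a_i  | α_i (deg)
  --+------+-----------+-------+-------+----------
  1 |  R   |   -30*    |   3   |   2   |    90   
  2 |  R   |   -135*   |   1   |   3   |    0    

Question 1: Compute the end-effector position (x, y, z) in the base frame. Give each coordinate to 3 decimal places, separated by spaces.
after link 1: o_1 = (1.7321, -1.0000, 3.0000)
after link 2: o_2 = (-0.6051, -0.8054, 0.8787)

-0.605 -0.805 0.879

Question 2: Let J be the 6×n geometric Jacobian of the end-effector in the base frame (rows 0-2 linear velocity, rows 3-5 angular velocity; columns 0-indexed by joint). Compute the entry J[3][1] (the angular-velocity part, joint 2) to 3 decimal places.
axis z_1 = (-0.5000,-0.8660,0.0000); lever o_n−o_1 = (-2.3371,0.1946,-2.1213)
cross product → J_v[:, 1] = (1.8371,-1.0607,-2.1213)
J_ω[:, 1] = z_1
entry J[3][1] = -0.5000

-0.500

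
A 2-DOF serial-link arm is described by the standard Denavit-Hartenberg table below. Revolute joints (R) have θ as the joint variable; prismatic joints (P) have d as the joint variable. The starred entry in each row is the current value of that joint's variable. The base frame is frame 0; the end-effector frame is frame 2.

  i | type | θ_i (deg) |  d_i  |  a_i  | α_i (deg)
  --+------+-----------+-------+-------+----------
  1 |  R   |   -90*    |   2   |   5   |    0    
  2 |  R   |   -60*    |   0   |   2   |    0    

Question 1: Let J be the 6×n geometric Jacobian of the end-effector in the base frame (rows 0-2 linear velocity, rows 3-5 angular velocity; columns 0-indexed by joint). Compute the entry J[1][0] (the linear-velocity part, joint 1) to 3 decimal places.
axis z_0 = ẑ; lever o_n−o_0 = (-1.7321,-6.0000,2.0000)
cross product → J_v[:, 0] = (6.0000,-1.7321,0.0000)
J_ω[:, 0] = z_0
entry J[1][0] = -1.7321

-1.732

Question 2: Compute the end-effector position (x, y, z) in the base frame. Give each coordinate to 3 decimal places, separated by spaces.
after link 1: o_1 = (0.0000, -5.0000, 2.0000)
after link 2: o_2 = (-1.7321, -6.0000, 2.0000)

-1.732 -6.000 2.000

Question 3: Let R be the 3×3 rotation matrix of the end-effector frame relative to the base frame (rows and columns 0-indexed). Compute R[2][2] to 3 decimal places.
1.000

End-effector z-axis (col 2 of R) = (0.0000,0.0000,1.0000)
R[2][2] = 1.0000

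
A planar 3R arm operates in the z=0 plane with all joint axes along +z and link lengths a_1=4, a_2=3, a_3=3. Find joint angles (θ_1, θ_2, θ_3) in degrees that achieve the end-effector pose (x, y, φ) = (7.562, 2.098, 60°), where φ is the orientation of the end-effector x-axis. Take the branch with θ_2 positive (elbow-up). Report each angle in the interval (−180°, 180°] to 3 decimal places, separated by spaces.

-30.003 60.006 29.997

wrist centre = target − a_3·(cos φ, sin φ) = (6.0620, -0.5001)
cos θ_2 = (36.9979−4²−3²)/(2·4·3) = 0.4999; θ_2 = 60.0057° (elbow-up)
β = atan2(-0.5001,6.0620) = -4.7159°; ψ = atan2(2.5982,5.4997) = 25.2873°
θ_1 = β − ψ = -30.0032°
θ_3 = φ − θ_1 − θ_2 = 29.9974° (wrapped to (-180°,180°])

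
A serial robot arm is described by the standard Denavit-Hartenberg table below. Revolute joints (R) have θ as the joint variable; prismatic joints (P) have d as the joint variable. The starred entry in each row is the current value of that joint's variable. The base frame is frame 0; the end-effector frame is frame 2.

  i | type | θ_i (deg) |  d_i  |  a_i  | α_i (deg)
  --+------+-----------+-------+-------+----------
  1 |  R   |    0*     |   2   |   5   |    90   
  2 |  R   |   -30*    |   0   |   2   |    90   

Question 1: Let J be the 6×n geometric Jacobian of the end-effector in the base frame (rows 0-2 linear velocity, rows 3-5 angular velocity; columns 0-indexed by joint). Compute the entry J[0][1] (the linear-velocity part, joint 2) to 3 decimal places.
1.000

axis z_1 = (0.0000,-1.0000,0.0000); lever o_n−o_1 = (1.7321,-0.0000,-1.0000)
cross product → J_v[:, 1] = (1.0000,0.0000,1.7321)
J_ω[:, 1] = z_1
entry J[0][1] = 1.0000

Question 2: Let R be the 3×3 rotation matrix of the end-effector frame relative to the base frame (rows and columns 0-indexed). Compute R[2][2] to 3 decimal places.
-0.866

End-effector z-axis (col 2 of R) = (-0.5000,-0.0000,-0.8660)
R[2][2] = -0.8660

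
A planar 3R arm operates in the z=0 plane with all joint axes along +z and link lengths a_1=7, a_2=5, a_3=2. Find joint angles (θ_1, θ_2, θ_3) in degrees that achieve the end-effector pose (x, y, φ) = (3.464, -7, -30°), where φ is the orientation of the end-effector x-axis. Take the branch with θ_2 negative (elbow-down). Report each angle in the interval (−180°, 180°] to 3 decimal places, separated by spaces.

-30.001 -120.000 120.001

wrist centre = target − a_3·(cos φ, sin φ) = (1.7319, -6.0000)
cos θ_2 = (38.9996−7²−5²)/(2·7·5) = -0.5000; θ_2 = -120.0003° (elbow-down)
β = atan2(-6.0000,1.7319) = -73.8988°; ψ = atan2(-4.3301,4.5000) = -43.8980°
θ_1 = β − ψ = -30.0008°
θ_3 = φ − θ_1 − θ_2 = 120.0012° (wrapped to (-180°,180°])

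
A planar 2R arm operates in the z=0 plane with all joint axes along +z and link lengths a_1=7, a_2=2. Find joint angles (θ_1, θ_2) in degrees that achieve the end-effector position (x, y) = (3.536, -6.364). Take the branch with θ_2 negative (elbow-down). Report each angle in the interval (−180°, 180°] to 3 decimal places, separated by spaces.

cos θ_2 = (53.0038−7²−2²)/(2·7·2) = 0.0001; θ_2 = -89.9922° (elbow-down)
β = atan2(-6.3640,3.5360) = -60.9423°; ψ = atan2(-2.0000,7.0003) = -15.9448°
θ_1 = β − ψ = -44.9975°

-44.998 -89.992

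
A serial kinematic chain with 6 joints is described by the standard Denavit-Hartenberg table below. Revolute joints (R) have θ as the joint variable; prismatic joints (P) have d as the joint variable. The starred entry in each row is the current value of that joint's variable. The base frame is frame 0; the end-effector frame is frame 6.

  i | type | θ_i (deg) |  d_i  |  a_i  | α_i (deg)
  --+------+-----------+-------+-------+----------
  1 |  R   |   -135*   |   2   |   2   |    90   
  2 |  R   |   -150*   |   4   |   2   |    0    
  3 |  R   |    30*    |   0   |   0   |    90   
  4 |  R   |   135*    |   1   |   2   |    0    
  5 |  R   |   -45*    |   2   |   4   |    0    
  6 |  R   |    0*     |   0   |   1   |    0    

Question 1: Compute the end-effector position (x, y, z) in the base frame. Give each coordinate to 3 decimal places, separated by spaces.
after link 1: o_1 = (-1.4142, -1.4142, 2.0000)
after link 2: o_2 = (-3.0179, 2.6390, 1.0000)
after link 3: o_3 = (-3.0179, 2.6390, 1.0000)
after link 4: o_4 = (-3.9055, 3.7513, 2.7247)
after link 5: o_5 = (-5.5092, 7.8045, 3.7247)
after link 6: o_6 = (-6.2163, 8.5116, 3.7247)

-6.216 8.512 3.725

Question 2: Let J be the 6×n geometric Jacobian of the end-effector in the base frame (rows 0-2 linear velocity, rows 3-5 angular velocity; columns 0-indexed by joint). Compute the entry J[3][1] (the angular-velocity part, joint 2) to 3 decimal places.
axis z_1 = (-0.7071,0.7071,0.0000); lever o_n−o_1 = (-4.8021,9.9258,1.7247)
cross product → J_v[:, 1] = (1.2196,1.2196,-3.6230)
J_ω[:, 1] = z_1
entry J[3][1] = -0.7071

-0.707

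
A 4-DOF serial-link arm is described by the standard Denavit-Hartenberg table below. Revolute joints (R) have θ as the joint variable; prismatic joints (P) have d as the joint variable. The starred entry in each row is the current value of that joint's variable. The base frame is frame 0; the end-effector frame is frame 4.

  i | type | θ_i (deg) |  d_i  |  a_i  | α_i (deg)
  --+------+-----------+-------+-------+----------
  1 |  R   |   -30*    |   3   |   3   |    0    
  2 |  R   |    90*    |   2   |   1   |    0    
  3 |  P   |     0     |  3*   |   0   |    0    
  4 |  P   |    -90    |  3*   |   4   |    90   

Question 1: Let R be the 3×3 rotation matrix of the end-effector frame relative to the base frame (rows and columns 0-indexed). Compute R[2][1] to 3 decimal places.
1.000

End-effector y-axis (col 1 of R) = (0.0000,0.0000,1.0000)
R[2][1] = 1.0000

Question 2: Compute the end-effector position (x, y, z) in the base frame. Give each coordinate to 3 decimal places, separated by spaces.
after link 1: o_1 = (2.5981, -1.5000, 3.0000)
after link 2: o_2 = (3.0981, -0.6340, 5.0000)
after link 3: o_3 = (3.0981, -0.6340, 8.0000)
after link 4: o_4 = (6.5622, -2.6340, 11.0000)

6.562 -2.634 11.000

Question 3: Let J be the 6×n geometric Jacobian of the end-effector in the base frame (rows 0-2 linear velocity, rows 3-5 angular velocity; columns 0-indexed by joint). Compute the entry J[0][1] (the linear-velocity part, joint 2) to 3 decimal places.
axis z_1 = (0.0000,0.0000,1.0000); lever o_n−o_1 = (3.9641,-1.1340,8.0000)
cross product → J_v[:, 1] = (1.1340,3.9641,-0.0000)
J_ω[:, 1] = z_1
entry J[0][1] = 1.1340

1.134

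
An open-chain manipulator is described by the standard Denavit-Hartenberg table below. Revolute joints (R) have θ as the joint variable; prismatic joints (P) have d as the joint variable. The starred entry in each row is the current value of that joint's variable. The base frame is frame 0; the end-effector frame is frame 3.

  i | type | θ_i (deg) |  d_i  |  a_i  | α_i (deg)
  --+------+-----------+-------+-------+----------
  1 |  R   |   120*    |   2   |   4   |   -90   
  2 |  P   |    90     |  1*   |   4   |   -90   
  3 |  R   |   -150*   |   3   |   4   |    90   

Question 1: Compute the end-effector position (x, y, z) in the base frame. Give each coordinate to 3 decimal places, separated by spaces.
-3.098 -0.634 1.464

after link 1: o_1 = (-2.0000, 3.4641, 2.0000)
after link 2: o_2 = (-2.8660, 2.9641, -2.0000)
after link 3: o_3 = (-3.0981, -0.6340, 1.4641)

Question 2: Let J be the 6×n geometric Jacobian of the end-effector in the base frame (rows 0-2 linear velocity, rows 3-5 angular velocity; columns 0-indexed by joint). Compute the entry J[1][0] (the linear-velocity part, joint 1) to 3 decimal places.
axis z_0 = ẑ; lever o_n−o_0 = (-3.0981,-0.6340,1.4641)
cross product → J_v[:, 0] = (0.6340,-3.0981,0.0000)
J_ω[:, 0] = z_0
entry J[1][0] = -3.0981

-3.098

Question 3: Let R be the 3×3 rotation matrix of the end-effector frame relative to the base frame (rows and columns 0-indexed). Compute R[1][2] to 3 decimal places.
End-effector z-axis (col 2 of R) = (0.7500,0.4330,0.5000)
R[1][2] = 0.4330

0.433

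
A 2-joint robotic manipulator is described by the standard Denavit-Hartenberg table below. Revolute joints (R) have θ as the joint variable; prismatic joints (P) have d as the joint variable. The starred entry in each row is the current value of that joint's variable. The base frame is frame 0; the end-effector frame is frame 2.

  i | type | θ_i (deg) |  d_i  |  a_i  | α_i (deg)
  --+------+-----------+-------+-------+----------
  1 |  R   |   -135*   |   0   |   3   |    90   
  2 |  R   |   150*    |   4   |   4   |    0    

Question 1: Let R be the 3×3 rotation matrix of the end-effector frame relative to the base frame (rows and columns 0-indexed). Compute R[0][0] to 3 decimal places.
End-effector x-axis (col 0 of R) = (0.6124,0.6124,0.5000)
R[0][0] = 0.6124

0.612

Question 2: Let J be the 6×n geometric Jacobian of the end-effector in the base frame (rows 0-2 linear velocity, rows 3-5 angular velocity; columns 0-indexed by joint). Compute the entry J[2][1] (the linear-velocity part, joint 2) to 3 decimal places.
axis z_1 = (-0.7071,0.7071,0.0000); lever o_n−o_1 = (-0.3789,5.2779,2.0000)
cross product → J_v[:, 1] = (1.4142,1.4142,-3.4641)
J_ω[:, 1] = z_1
entry J[2][1] = -3.4641

-3.464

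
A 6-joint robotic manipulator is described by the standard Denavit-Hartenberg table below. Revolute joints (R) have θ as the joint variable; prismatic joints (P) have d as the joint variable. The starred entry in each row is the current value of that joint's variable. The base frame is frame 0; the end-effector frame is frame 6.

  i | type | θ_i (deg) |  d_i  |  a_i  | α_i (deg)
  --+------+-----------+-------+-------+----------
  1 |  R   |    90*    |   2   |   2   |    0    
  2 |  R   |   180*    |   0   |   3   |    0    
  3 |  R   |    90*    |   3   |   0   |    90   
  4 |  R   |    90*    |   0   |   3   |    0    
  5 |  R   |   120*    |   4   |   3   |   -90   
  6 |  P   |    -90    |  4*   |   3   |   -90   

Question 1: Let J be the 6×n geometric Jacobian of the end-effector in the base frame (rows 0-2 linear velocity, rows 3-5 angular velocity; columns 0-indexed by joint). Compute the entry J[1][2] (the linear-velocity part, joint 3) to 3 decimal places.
axis z_2 = (0.0000,0.0000,1.0000); lever o_n−o_2 = (-0.5981,-7.0000,1.0359)
cross product → J_v[:, 2] = (7.0000,-0.5981,0.0000)
J_ω[:, 2] = z_2
entry J[1][2] = -0.5981

-0.598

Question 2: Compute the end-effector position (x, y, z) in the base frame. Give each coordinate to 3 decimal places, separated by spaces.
after link 1: o_1 = (0.0000, 2.0000, 2.0000)
after link 2: o_2 = (-0.0000, -1.0000, 2.0000)
after link 3: o_3 = (-0.0000, -1.0000, 5.0000)
after link 4: o_4 = (-0.0000, -1.0000, 8.0000)
after link 5: o_5 = (-2.5981, -5.0000, 6.5000)
after link 6: o_6 = (-0.5981, -8.0000, 3.0359)

-0.598 -8.000 3.036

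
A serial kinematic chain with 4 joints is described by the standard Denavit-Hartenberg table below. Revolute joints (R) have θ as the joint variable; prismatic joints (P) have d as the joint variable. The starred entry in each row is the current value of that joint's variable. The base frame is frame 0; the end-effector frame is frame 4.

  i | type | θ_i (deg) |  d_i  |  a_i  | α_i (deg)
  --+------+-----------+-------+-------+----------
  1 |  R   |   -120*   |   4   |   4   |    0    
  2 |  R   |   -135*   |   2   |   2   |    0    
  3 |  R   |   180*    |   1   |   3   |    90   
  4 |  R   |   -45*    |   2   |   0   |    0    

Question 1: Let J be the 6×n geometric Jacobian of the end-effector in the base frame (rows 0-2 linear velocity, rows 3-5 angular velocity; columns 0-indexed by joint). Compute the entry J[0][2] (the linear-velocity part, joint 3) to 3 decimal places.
3.415

axis z_2 = (0.0000,0.0000,1.0000); lever o_n−o_2 = (-1.1554,-3.4154,1.0000)
cross product → J_v[:, 2] = (3.4154,-1.1554,0.0000)
J_ω[:, 2] = z_2
entry J[0][2] = 3.4154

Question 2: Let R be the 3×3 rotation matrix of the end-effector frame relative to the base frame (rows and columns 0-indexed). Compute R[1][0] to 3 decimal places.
End-effector x-axis (col 0 of R) = (0.1830,-0.6830,-0.7071)
R[1][0] = -0.6830

-0.683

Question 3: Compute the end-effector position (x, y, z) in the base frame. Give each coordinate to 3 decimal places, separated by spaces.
after link 1: o_1 = (-2.0000, -3.4641, 4.0000)
after link 2: o_2 = (-2.5176, -1.5322, 6.0000)
after link 3: o_3 = (-1.7412, -4.4300, 7.0000)
after link 4: o_4 = (-3.6730, -4.9477, 7.0000)

-3.673 -4.948 7.000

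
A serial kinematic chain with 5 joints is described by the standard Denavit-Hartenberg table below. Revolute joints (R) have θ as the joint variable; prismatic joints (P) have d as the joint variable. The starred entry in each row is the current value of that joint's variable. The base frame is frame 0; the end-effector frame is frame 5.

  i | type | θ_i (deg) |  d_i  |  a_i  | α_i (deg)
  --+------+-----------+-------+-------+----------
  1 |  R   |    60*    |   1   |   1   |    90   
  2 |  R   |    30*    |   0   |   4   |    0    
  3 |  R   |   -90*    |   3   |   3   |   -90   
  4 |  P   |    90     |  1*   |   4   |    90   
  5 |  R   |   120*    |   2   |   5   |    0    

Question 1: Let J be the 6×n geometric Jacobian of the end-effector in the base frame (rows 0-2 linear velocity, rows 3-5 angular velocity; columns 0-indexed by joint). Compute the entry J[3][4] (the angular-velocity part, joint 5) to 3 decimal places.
0.250

axis z_4 = (0.2500,0.4330,-0.8660); lever o_n−o_4 = (4.5401,2.8636,0.4330)
cross product → J_v[:, 4] = (2.6675,-4.0401,-1.2500)
J_ω[:, 4] = z_4
entry J[3][4] = 0.2500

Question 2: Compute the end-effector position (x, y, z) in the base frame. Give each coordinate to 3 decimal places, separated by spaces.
after link 1: o_1 = (0.5000, 0.8660, 1.0000)
after link 2: o_2 = (2.2321, 3.8660, 3.0000)
after link 3: o_3 = (5.5801, 3.6651, 0.4019)
after link 4: o_4 = (2.5490, 6.4151, 0.9019)
after link 5: o_5 = (7.0891, 9.2787, 1.3349)

7.089 9.279 1.335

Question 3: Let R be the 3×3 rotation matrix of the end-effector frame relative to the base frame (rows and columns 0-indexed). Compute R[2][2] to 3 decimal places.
End-effector z-axis (col 2 of R) = (0.2500,0.4330,-0.8660)
R[2][2] = -0.8660

-0.866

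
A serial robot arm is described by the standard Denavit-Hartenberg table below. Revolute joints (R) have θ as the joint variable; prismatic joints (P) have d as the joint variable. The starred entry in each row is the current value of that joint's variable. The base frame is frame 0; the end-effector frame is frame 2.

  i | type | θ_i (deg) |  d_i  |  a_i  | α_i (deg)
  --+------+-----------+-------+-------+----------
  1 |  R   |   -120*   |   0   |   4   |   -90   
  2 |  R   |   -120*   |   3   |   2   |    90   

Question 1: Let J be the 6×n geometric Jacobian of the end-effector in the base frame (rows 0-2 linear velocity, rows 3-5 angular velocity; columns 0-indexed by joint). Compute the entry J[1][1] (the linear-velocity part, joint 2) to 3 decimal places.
-1.500

axis z_1 = (0.8660,-0.5000,0.0000); lever o_n−o_1 = (3.0981,-0.6340,1.7321)
cross product → J_v[:, 1] = (-0.8660,-1.5000,1.0000)
J_ω[:, 1] = z_1
entry J[1][1] = -1.5000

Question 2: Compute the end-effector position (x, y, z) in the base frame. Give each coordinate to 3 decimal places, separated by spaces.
after link 1: o_1 = (-2.0000, -3.4641, 0.0000)
after link 2: o_2 = (1.0981, -4.0981, 1.7321)

1.098 -4.098 1.732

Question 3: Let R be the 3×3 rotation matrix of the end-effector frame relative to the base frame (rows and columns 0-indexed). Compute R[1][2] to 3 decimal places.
0.750

End-effector z-axis (col 2 of R) = (0.4330,0.7500,-0.5000)
R[1][2] = 0.7500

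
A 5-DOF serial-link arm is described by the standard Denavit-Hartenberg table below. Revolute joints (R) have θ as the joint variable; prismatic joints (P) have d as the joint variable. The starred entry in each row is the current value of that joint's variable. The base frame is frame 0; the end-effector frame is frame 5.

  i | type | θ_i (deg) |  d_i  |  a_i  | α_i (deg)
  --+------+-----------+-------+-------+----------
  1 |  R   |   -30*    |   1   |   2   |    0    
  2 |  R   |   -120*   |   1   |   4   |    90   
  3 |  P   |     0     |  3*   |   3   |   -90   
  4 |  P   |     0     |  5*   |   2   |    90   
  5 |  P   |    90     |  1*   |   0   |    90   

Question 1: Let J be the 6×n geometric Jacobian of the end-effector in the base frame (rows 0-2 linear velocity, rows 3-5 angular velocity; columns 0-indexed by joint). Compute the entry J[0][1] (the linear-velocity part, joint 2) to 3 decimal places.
1.036

axis z_1 = (0.0000,0.0000,1.0000); lever o_n−o_1 = (-9.7942,-1.0359,6.0000)
cross product → J_v[:, 1] = (1.0359,-9.7942,0.0000)
J_ω[:, 1] = z_1
entry J[0][1] = 1.0359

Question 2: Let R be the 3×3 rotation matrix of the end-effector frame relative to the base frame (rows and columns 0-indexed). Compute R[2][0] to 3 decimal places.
1.000

End-effector x-axis (col 0 of R) = (-0.0000,-0.0000,1.0000)
R[2][0] = 1.0000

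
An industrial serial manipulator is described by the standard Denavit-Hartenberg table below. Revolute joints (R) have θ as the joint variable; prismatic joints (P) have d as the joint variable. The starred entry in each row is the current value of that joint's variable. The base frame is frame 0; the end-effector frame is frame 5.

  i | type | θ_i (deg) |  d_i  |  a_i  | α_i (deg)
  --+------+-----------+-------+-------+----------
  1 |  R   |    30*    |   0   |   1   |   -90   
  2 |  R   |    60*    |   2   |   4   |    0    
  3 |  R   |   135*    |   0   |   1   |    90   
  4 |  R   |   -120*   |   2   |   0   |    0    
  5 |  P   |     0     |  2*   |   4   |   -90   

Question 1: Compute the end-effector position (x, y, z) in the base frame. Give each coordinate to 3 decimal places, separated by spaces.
3.270 0.197 -7.587

after link 1: o_1 = (0.8660, 0.5000, 0.0000)
after link 2: o_2 = (1.5981, 3.2321, -3.4641)
after link 3: o_3 = (0.7616, 2.7491, -3.2053)
after link 4: o_4 = (0.3133, 2.4903, -5.1371)
after link 5: o_5 = (3.2701, 0.1974, -7.5866)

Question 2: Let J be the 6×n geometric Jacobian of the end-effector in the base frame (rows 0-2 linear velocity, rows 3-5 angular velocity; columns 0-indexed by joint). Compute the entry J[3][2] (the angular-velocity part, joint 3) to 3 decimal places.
axis z_2 = (-0.5000,0.8660,0.0000); lever o_n−o_2 = (1.6720,-3.0347,-4.1225)
cross product → J_v[:, 2] = (-3.5702,-2.0613,0.0694)
J_ω[:, 2] = z_2
entry J[3][2] = -0.5000

-0.500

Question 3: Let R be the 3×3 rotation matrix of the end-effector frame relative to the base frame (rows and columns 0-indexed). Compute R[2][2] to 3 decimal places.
0.224

End-effector z-axis (col 2 of R) = (-0.4744,-0.8513,0.2241)
R[2][2] = 0.2241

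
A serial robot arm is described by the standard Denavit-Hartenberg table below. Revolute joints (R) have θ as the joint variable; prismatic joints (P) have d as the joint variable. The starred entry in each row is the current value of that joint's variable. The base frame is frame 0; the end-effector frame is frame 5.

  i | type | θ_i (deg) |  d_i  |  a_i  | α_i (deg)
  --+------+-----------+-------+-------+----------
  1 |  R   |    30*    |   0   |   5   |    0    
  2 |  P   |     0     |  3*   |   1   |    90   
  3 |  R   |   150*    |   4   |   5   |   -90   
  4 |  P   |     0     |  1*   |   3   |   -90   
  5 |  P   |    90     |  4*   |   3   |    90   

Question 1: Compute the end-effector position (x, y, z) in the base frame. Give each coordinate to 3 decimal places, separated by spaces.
0.062 0.036 8.732

after link 1: o_1 = (4.3301, 2.5000, 0.0000)
after link 2: o_2 = (5.1962, 3.0000, 3.0000)
after link 3: o_3 = (3.4462, -2.6292, 5.5000)
after link 4: o_4 = (0.7631, -4.1782, 6.1340)
after link 5: o_5 = (0.0622, 0.0359, 8.7321)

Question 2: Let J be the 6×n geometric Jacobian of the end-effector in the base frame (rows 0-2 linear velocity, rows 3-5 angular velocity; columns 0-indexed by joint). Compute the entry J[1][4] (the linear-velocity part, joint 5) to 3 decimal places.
prismatic axis z_4 = (-0.5000,0.8660,-0.0000)
J_v[:, 4] = z_4; J_ω[:, 4] = (0,0,0)
entry J[1][4] = 0.8660

0.866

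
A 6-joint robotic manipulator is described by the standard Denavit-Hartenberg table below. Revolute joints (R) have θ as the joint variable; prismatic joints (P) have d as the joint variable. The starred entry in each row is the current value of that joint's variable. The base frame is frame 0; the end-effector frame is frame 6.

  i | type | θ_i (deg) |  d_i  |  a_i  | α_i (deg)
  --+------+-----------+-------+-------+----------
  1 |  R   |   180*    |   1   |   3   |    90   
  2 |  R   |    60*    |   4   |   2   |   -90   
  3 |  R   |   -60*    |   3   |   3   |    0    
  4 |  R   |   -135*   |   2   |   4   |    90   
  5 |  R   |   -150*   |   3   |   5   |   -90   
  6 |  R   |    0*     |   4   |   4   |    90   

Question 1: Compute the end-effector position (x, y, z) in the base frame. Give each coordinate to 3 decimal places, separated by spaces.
-8.572 4.165 4.722

after link 1: o_1 = (-3.0000, 0.0000, 1.0000)
after link 2: o_2 = (-4.0000, 4.0000, 2.7321)
after link 3: o_3 = (-2.1519, 6.5981, 5.5311)
after link 4: o_4 = (1.5120, 5.5628, 3.1850)
after link 5: o_5 = (-3.1326, 3.7857, 6.2297)
after link 6: o_6 = (-8.5718, 4.1647, 4.7224)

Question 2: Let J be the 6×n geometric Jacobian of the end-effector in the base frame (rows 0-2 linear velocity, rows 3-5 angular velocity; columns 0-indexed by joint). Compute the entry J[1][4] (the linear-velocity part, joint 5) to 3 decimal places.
-2.061

axis z_4 = (-0.1294,-0.9659,0.2241); lever o_n−o_4 = (-10.0837,-1.3981,1.5373)
cross product → J_v[:, 4] = (-1.1716,-2.0613,-9.5592)
J_ω[:, 4] = z_4
entry J[1][4] = -2.0613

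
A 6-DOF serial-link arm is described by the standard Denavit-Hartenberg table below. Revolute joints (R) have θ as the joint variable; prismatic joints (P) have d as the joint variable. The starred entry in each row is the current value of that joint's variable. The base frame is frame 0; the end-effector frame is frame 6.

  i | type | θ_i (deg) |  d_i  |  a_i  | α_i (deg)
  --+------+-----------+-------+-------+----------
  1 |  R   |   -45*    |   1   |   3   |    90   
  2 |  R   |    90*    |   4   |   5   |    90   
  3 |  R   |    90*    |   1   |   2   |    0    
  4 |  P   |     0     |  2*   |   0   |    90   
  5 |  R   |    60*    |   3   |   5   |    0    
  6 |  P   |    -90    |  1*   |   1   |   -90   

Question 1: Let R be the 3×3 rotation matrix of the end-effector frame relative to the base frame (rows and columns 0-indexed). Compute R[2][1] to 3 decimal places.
End-effector y-axis (col 1 of R) = (-0.0000,-0.0000,-1.0000)
R[2][1] = -1.0000

-1.000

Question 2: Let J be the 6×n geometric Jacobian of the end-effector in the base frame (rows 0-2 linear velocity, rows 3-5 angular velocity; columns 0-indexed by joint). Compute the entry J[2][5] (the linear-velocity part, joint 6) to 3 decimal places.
1.000

prismatic axis z_5 = (0.0000,0.0000,1.0000)
J_v[:, 5] = z_5; J_ω[:, 5] = (0,0,0)
entry J[2][5] = 1.0000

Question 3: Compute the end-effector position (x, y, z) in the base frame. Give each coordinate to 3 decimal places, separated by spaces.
0.328 -13.574 10.000

after link 1: o_1 = (2.1213, -2.1213, 1.0000)
after link 2: o_2 = (-0.7071, -4.9497, 6.0000)
after link 3: o_3 = (-1.4142, -7.0711, 6.0000)
after link 4: o_4 = (0.0000, -8.4853, 6.0000)
after link 5: o_5 = (1.2941, -13.3149, 9.0000)
after link 6: o_6 = (0.3282, -13.5737, 10.0000)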